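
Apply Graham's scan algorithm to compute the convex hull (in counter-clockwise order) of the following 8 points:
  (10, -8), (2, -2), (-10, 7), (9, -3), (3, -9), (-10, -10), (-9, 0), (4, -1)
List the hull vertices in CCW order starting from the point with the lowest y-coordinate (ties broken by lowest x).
Hull (CCW) = [(-10, -10), (3, -9), (10, -8), (9, -3), (-10, 7)]

Graham scan procedure:
  1. Find the pivot p₀ = point with lowest y (tie → lowest x): (-10, -10).
  2. Sort the remaining points by polar angle around p₀.
  3. Walk through sorted points, maintaining a stack; pop the top while the last three entries make a non-left turn (cross product ≤ 0).
  4. Final stack is the convex hull in CCW order: (-10, -10), (3, -9), (10, -8), (9, -3), (-10, 7).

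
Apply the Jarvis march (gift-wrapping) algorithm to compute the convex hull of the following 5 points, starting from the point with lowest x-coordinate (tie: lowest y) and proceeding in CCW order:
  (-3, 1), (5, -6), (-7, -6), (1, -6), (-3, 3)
Hull (CCW) = [(-7, -6), (5, -6), (-3, 3)]

Jarvis march: at each step, from the current hull vertex p, select the next vertex q as the point such that every other point lies strictly to the left of (or on) the directed line p → q. (Equivalently: for every other point r, the cross product (q − p) × (r − p) ≥ 0.)
Starting point (lowest x, tie lowest y): (-7, -6). Wrap until returning to start. Resulting hull: (-7, -6), (5, -6), (-3, 3).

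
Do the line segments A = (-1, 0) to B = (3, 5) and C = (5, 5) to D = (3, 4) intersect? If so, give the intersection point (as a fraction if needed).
No (intersection of containing lines falls outside at least one segment)

Parametrize and solve: t = 2/3, s = 5/3. At least one of these is outside [0, 1], so the segments do not intersect.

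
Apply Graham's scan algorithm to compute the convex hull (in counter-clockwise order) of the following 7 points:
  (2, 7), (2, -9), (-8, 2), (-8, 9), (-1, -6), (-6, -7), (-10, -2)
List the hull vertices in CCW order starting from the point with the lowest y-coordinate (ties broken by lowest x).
Hull (CCW) = [(2, -9), (2, 7), (-8, 9), (-10, -2), (-6, -7)]

Graham scan procedure:
  1. Find the pivot p₀ = point with lowest y (tie → lowest x): (2, -9).
  2. Sort the remaining points by polar angle around p₀.
  3. Walk through sorted points, maintaining a stack; pop the top while the last three entries make a non-left turn (cross product ≤ 0).
  4. Final stack is the convex hull in CCW order: (2, -9), (2, 7), (-8, 9), (-10, -2), (-6, -7).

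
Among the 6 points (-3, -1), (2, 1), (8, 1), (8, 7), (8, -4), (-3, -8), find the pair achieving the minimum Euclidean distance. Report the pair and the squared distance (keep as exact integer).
Pair = ((8, 1), (8, -4)); squared distance = 25

Compute all C(6, 2) = 15 pairwise squared distances (x_i − x_j)² + (y_i − y_j)². The minimum is 25, attained by the pair ((8, 1), (8, -4)).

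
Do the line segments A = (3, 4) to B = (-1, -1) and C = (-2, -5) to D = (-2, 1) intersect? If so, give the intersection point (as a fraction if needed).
No (intersection of containing lines falls outside at least one segment)

Parametrize and solve: t = 5/4, s = 11/24. At least one of these is outside [0, 1], so the segments do not intersect.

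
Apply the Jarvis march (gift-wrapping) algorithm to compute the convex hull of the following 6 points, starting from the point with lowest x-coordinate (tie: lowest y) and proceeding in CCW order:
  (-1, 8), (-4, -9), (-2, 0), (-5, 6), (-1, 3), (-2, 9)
Hull (CCW) = [(-5, 6), (-4, -9), (-1, 3), (-1, 8), (-2, 9)]

Jarvis march: at each step, from the current hull vertex p, select the next vertex q as the point such that every other point lies strictly to the left of (or on) the directed line p → q. (Equivalently: for every other point r, the cross product (q − p) × (r − p) ≥ 0.)
Starting point (lowest x, tie lowest y): (-5, 6). Wrap until returning to start. Resulting hull: (-5, 6), (-4, -9), (-1, 3), (-1, 8), (-2, 9).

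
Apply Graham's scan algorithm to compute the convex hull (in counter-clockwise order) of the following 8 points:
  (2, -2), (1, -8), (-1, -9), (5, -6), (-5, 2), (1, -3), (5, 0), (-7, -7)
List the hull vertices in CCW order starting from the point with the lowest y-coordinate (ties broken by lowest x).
Hull (CCW) = [(-1, -9), (5, -6), (5, 0), (-5, 2), (-7, -7)]

Graham scan procedure:
  1. Find the pivot p₀ = point with lowest y (tie → lowest x): (-1, -9).
  2. Sort the remaining points by polar angle around p₀.
  3. Walk through sorted points, maintaining a stack; pop the top while the last three entries make a non-left turn (cross product ≤ 0).
  4. Final stack is the convex hull in CCW order: (-1, -9), (5, -6), (5, 0), (-5, 2), (-7, -7).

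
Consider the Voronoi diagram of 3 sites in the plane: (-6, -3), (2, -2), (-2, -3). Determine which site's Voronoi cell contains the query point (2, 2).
Nearest site = (2, -2)

The Voronoi cell of site s contains exactly those query points closer to s than to any other site. Compute squared distances from q = (2, 2) to each site:
  (2 − 2)² + (-2 − 2)² = 16
  (-2 − 2)² + (-3 − 2)² = 41
  (-6 − 2)² + (-3 − 2)² = 89
Minimum is attained by (2, -2), so q lies in its Voronoi cell.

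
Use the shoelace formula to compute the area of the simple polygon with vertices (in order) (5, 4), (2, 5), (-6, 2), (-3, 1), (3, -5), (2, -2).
Area = 85/2

Shoelace formula: Area = (1/2) |Σ_i (x_i · y_{i+1} − x_{i+1} · y_i)| (indices mod n). Compute each cross term:
  (5)(5) − (2)(4) = 17
  (2)(2) − (-6)(5) = 34
  (-6)(1) − (-3)(2) = 0
  (-3)(-5) − (3)(1) = 12
  (3)(-2) − (2)(-5) = 4
  (2)(4) − (5)(-2) = 18
Sum = 85, so (signed) Area = 85/2 = 85/2, |Area| = 85/2.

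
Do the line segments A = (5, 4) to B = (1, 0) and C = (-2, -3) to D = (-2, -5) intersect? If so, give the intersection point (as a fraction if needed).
No (intersection of containing lines falls outside at least one segment)

Parametrize and solve: t = 7/4, s = 0. At least one of these is outside [0, 1], so the segments do not intersect.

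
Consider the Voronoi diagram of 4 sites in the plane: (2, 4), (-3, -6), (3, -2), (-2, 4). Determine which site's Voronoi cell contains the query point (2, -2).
Nearest site = (3, -2)

The Voronoi cell of site s contains exactly those query points closer to s than to any other site. Compute squared distances from q = (2, -2) to each site:
  (3 − 2)² + (-2 − -2)² = 1
  (2 − 2)² + (4 − -2)² = 36
  (-3 − 2)² + (-6 − -2)² = 41
  (-2 − 2)² + (4 − -2)² = 52
Minimum is attained by (3, -2), so q lies in its Voronoi cell.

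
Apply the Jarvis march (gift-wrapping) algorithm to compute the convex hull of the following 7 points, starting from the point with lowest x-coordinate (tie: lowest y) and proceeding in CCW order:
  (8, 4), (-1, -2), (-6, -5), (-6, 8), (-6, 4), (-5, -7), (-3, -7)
Hull (CCW) = [(-6, -5), (-5, -7), (-3, -7), (8, 4), (-6, 8)]

Jarvis march: at each step, from the current hull vertex p, select the next vertex q as the point such that every other point lies strictly to the left of (or on) the directed line p → q. (Equivalently: for every other point r, the cross product (q − p) × (r − p) ≥ 0.)
Starting point (lowest x, tie lowest y): (-6, -5). Wrap until returning to start. Resulting hull: (-6, -5), (-5, -7), (-3, -7), (8, 4), (-6, 8).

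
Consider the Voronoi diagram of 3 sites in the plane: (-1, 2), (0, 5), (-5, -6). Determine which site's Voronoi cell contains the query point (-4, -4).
Nearest site = (-5, -6)

The Voronoi cell of site s contains exactly those query points closer to s than to any other site. Compute squared distances from q = (-4, -4) to each site:
  (-5 − -4)² + (-6 − -4)² = 5
  (-1 − -4)² + (2 − -4)² = 45
  (0 − -4)² + (5 − -4)² = 97
Minimum is attained by (-5, -6), so q lies in its Voronoi cell.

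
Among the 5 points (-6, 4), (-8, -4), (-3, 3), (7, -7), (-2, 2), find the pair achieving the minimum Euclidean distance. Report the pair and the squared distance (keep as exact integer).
Pair = ((-3, 3), (-2, 2)); squared distance = 2

Compute all C(5, 2) = 10 pairwise squared distances (x_i − x_j)² + (y_i − y_j)². The minimum is 2, attained by the pair ((-3, 3), (-2, 2)).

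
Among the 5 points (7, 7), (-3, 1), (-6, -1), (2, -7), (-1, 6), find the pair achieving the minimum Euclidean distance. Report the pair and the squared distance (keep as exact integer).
Pair = ((-3, 1), (-6, -1)); squared distance = 13

Compute all C(5, 2) = 10 pairwise squared distances (x_i − x_j)² + (y_i − y_j)². The minimum is 13, attained by the pair ((-3, 1), (-6, -1)).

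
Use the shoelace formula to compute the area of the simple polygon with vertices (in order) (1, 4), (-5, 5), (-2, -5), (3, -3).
Area = 48

Shoelace formula: Area = (1/2) |Σ_i (x_i · y_{i+1} − x_{i+1} · y_i)| (indices mod n). Compute each cross term:
  (1)(5) − (-5)(4) = 25
  (-5)(-5) − (-2)(5) = 35
  (-2)(-3) − (3)(-5) = 21
  (3)(4) − (1)(-3) = 15
Sum = 96, so (signed) Area = 96/2 = 48, |Area| = 48.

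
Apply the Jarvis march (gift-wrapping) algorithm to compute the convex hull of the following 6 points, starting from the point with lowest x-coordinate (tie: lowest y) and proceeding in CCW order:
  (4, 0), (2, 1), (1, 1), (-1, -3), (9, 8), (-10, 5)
Hull (CCW) = [(-10, 5), (-1, -3), (4, 0), (9, 8)]

Jarvis march: at each step, from the current hull vertex p, select the next vertex q as the point such that every other point lies strictly to the left of (or on) the directed line p → q. (Equivalently: for every other point r, the cross product (q − p) × (r − p) ≥ 0.)
Starting point (lowest x, tie lowest y): (-10, 5). Wrap until returning to start. Resulting hull: (-10, 5), (-1, -3), (4, 0), (9, 8).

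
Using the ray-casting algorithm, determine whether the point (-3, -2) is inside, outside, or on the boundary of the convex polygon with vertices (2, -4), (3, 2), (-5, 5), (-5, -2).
The point (-3, -2) lies strictly inside the polygon

Cast a horizontal ray to the right from the query point and count how many polygon edges it crosses (each edge strictly once or zero times, handled with the usual half-open convention). 
Parity of crossings → odd ⇒ inside.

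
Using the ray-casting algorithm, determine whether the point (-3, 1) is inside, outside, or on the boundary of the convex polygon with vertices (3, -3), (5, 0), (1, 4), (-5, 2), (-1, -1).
The point (-3, 1) lies strictly inside the polygon

Cast a horizontal ray to the right from the query point and count how many polygon edges it crosses (each edge strictly once or zero times, handled with the usual half-open convention). 
Parity of crossings → odd ⇒ inside.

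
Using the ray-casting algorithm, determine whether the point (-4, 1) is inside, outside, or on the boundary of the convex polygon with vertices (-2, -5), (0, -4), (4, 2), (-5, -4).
The point (-4, 1) lies strictly outside the polygon

Cast a horizontal ray to the right from the query point and count how many polygon edges it crosses (each edge strictly once or zero times, handled with the usual half-open convention). 
Parity of crossings → even ⇒ outside.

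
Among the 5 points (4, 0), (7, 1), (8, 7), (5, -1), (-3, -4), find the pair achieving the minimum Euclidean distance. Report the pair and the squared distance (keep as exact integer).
Pair = ((4, 0), (5, -1)); squared distance = 2

Compute all C(5, 2) = 10 pairwise squared distances (x_i − x_j)² + (y_i − y_j)². The minimum is 2, attained by the pair ((4, 0), (5, -1)).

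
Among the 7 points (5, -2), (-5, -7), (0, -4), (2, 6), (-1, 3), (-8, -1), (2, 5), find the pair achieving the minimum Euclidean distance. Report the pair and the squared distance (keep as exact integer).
Pair = ((2, 6), (2, 5)); squared distance = 1

Compute all C(7, 2) = 21 pairwise squared distances (x_i − x_j)² + (y_i − y_j)². The minimum is 1, attained by the pair ((2, 6), (2, 5)).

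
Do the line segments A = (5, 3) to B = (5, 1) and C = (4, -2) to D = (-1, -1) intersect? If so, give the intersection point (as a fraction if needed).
No (intersection of containing lines falls outside at least one segment)

Parametrize and solve: t = 13/5, s = -1/5. At least one of these is outside [0, 1], so the segments do not intersect.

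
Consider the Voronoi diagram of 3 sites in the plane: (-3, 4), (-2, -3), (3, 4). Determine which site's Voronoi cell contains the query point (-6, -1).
Nearest site = (-2, -3)

The Voronoi cell of site s contains exactly those query points closer to s than to any other site. Compute squared distances from q = (-6, -1) to each site:
  (-2 − -6)² + (-3 − -1)² = 20
  (-3 − -6)² + (4 − -1)² = 34
  (3 − -6)² + (4 − -1)² = 106
Minimum is attained by (-2, -3), so q lies in its Voronoi cell.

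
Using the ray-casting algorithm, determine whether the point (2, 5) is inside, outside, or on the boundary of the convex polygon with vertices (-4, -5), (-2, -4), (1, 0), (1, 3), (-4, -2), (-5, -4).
The point (2, 5) lies strictly outside the polygon

Cast a horizontal ray to the right from the query point and count how many polygon edges it crosses (each edge strictly once or zero times, handled with the usual half-open convention). 
Parity of crossings → even ⇒ outside.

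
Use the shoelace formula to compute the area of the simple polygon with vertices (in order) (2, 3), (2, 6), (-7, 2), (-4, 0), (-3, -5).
Area = 81/2

Shoelace formula: Area = (1/2) |Σ_i (x_i · y_{i+1} − x_{i+1} · y_i)| (indices mod n). Compute each cross term:
  (2)(6) − (2)(3) = 6
  (2)(2) − (-7)(6) = 46
  (-7)(0) − (-4)(2) = 8
  (-4)(-5) − (-3)(0) = 20
  (-3)(3) − (2)(-5) = 1
Sum = 81, so (signed) Area = 81/2 = 81/2, |Area| = 81/2.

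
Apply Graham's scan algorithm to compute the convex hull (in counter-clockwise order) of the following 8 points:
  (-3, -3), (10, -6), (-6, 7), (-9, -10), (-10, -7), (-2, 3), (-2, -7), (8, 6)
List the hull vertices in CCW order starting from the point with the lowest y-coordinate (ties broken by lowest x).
Hull (CCW) = [(-9, -10), (10, -6), (8, 6), (-6, 7), (-10, -7)]

Graham scan procedure:
  1. Find the pivot p₀ = point with lowest y (tie → lowest x): (-9, -10).
  2. Sort the remaining points by polar angle around p₀.
  3. Walk through sorted points, maintaining a stack; pop the top while the last three entries make a non-left turn (cross product ≤ 0).
  4. Final stack is the convex hull in CCW order: (-9, -10), (10, -6), (8, 6), (-6, 7), (-10, -7).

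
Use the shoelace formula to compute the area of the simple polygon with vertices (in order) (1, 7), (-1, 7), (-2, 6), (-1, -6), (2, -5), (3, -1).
Area = 46

Shoelace formula: Area = (1/2) |Σ_i (x_i · y_{i+1} − x_{i+1} · y_i)| (indices mod n). Compute each cross term:
  (1)(7) − (-1)(7) = 14
  (-1)(6) − (-2)(7) = 8
  (-2)(-6) − (-1)(6) = 18
  (-1)(-5) − (2)(-6) = 17
  (2)(-1) − (3)(-5) = 13
  (3)(7) − (1)(-1) = 22
Sum = 92, so (signed) Area = 92/2 = 46, |Area| = 46.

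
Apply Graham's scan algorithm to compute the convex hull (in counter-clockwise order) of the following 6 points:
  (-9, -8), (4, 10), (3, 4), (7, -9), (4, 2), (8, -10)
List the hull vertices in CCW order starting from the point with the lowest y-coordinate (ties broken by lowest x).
Hull (CCW) = [(8, -10), (4, 10), (-9, -8)]

Graham scan procedure:
  1. Find the pivot p₀ = point with lowest y (tie → lowest x): (8, -10).
  2. Sort the remaining points by polar angle around p₀.
  3. Walk through sorted points, maintaining a stack; pop the top while the last three entries make a non-left turn (cross product ≤ 0).
  4. Final stack is the convex hull in CCW order: (8, -10), (4, 10), (-9, -8).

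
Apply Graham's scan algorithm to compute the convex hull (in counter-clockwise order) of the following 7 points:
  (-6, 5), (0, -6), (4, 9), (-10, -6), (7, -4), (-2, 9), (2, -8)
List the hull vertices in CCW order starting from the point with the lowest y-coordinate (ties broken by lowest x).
Hull (CCW) = [(2, -8), (7, -4), (4, 9), (-2, 9), (-6, 5), (-10, -6)]

Graham scan procedure:
  1. Find the pivot p₀ = point with lowest y (tie → lowest x): (2, -8).
  2. Sort the remaining points by polar angle around p₀.
  3. Walk through sorted points, maintaining a stack; pop the top while the last three entries make a non-left turn (cross product ≤ 0).
  4. Final stack is the convex hull in CCW order: (2, -8), (7, -4), (4, 9), (-2, 9), (-6, 5), (-10, -6).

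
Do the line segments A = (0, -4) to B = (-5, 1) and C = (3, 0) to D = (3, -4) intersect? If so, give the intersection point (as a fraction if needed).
No (intersection of containing lines falls outside at least one segment)

Parametrize and solve: t = -3/5, s = 7/4. At least one of these is outside [0, 1], so the segments do not intersect.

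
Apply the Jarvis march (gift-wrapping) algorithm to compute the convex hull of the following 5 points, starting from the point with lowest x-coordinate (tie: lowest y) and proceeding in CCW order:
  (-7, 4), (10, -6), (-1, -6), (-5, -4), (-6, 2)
Hull (CCW) = [(-7, 4), (-5, -4), (-1, -6), (10, -6)]

Jarvis march: at each step, from the current hull vertex p, select the next vertex q as the point such that every other point lies strictly to the left of (or on) the directed line p → q. (Equivalently: for every other point r, the cross product (q − p) × (r − p) ≥ 0.)
Starting point (lowest x, tie lowest y): (-7, 4). Wrap until returning to start. Resulting hull: (-7, 4), (-5, -4), (-1, -6), (10, -6).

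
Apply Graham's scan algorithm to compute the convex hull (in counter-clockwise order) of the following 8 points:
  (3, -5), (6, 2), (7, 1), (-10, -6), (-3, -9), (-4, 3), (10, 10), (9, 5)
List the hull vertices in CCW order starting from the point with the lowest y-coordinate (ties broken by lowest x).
Hull (CCW) = [(-3, -9), (3, -5), (7, 1), (9, 5), (10, 10), (-4, 3), (-10, -6)]

Graham scan procedure:
  1. Find the pivot p₀ = point with lowest y (tie → lowest x): (-3, -9).
  2. Sort the remaining points by polar angle around p₀.
  3. Walk through sorted points, maintaining a stack; pop the top while the last three entries make a non-left turn (cross product ≤ 0).
  4. Final stack is the convex hull in CCW order: (-3, -9), (3, -5), (7, 1), (9, 5), (10, 10), (-4, 3), (-10, -6).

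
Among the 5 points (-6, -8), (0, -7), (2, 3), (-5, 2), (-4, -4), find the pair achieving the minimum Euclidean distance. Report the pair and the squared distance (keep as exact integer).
Pair = ((-6, -8), (-4, -4)); squared distance = 20

Compute all C(5, 2) = 10 pairwise squared distances (x_i − x_j)² + (y_i − y_j)². The minimum is 20, attained by the pair ((-6, -8), (-4, -4)).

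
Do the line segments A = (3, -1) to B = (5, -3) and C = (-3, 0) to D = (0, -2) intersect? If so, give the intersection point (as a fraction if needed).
No (intersection of containing lines falls outside at least one segment)

Parametrize and solve: t = 9/2, s = 5. At least one of these is outside [0, 1], so the segments do not intersect.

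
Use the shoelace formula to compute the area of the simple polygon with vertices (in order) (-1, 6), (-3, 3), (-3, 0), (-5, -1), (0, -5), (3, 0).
Area = 85/2

Shoelace formula: Area = (1/2) |Σ_i (x_i · y_{i+1} − x_{i+1} · y_i)| (indices mod n). Compute each cross term:
  (-1)(3) − (-3)(6) = 15
  (-3)(0) − (-3)(3) = 9
  (-3)(-1) − (-5)(0) = 3
  (-5)(-5) − (0)(-1) = 25
  (0)(0) − (3)(-5) = 15
  (3)(6) − (-1)(0) = 18
Sum = 85, so (signed) Area = 85/2 = 85/2, |Area| = 85/2.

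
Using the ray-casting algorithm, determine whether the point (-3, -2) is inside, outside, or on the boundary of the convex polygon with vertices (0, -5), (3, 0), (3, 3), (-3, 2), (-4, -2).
The point (-3, -2) lies strictly inside the polygon

Cast a horizontal ray to the right from the query point and count how many polygon edges it crosses (each edge strictly once or zero times, handled with the usual half-open convention). 
Parity of crossings → odd ⇒ inside.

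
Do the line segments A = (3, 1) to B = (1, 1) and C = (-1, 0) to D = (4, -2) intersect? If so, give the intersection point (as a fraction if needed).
No (intersection of containing lines falls outside at least one segment)

Parametrize and solve: t = 13/4, s = -1/2. At least one of these is outside [0, 1], so the segments do not intersect.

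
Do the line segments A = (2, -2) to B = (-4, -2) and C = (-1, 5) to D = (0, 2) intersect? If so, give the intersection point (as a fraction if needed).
No (intersection of containing lines falls outside at least one segment)

Parametrize and solve: t = 1/9, s = 7/3. At least one of these is outside [0, 1], so the segments do not intersect.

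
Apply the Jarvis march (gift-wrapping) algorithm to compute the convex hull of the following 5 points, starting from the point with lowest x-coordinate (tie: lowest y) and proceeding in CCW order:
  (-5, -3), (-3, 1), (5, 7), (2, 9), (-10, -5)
Hull (CCW) = [(-10, -5), (-5, -3), (5, 7), (2, 9)]

Jarvis march: at each step, from the current hull vertex p, select the next vertex q as the point such that every other point lies strictly to the left of (or on) the directed line p → q. (Equivalently: for every other point r, the cross product (q − p) × (r − p) ≥ 0.)
Starting point (lowest x, tie lowest y): (-10, -5). Wrap until returning to start. Resulting hull: (-10, -5), (-5, -3), (5, 7), (2, 9).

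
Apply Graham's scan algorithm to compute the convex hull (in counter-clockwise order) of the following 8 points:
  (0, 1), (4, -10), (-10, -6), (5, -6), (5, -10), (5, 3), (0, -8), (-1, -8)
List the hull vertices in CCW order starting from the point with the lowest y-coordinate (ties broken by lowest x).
Hull (CCW) = [(4, -10), (5, -10), (5, 3), (0, 1), (-10, -6)]

Graham scan procedure:
  1. Find the pivot p₀ = point with lowest y (tie → lowest x): (4, -10).
  2. Sort the remaining points by polar angle around p₀.
  3. Walk through sorted points, maintaining a stack; pop the top while the last three entries make a non-left turn (cross product ≤ 0).
  4. Final stack is the convex hull in CCW order: (4, -10), (5, -10), (5, 3), (0, 1), (-10, -6).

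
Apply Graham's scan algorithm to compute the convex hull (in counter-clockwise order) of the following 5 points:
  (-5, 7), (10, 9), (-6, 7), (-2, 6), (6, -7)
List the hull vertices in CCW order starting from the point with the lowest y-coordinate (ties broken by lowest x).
Hull (CCW) = [(6, -7), (10, 9), (-6, 7)]

Graham scan procedure:
  1. Find the pivot p₀ = point with lowest y (tie → lowest x): (6, -7).
  2. Sort the remaining points by polar angle around p₀.
  3. Walk through sorted points, maintaining a stack; pop the top while the last three entries make a non-left turn (cross product ≤ 0).
  4. Final stack is the convex hull in CCW order: (6, -7), (10, 9), (-6, 7).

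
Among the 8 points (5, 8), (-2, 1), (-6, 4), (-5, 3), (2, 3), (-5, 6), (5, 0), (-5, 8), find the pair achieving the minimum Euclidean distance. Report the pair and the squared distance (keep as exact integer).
Pair = ((-6, 4), (-5, 3)); squared distance = 2

Compute all C(8, 2) = 28 pairwise squared distances (x_i − x_j)² + (y_i − y_j)². The minimum is 2, attained by the pair ((-6, 4), (-5, 3)).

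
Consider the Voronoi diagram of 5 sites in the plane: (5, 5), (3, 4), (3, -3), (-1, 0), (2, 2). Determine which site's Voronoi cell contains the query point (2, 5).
Nearest site = (3, 4)

The Voronoi cell of site s contains exactly those query points closer to s than to any other site. Compute squared distances from q = (2, 5) to each site:
  (3 − 2)² + (4 − 5)² = 2
  (2 − 2)² + (2 − 5)² = 9
  (5 − 2)² + (5 − 5)² = 9
  (-1 − 2)² + (0 − 5)² = 34
  (3 − 2)² + (-3 − 5)² = 65
Minimum is attained by (3, 4), so q lies in its Voronoi cell.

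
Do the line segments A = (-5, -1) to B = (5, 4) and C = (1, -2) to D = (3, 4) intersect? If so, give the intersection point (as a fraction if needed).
Yes; intersection at (13/5, 14/5) (t = 19/25 on AB, s = 4/5 on CD)

Parametrize AB as A + t(B − A) = (-5 + 10 t, -1 + 5 t) and CD as C + s(D − C) = (1 + 2 s, -2 + 6 s). Solve the linear system for (t, s). Determinant = -50 ≠ 0, so a unique intersection of the containing lines exists. Solution: t = 19/25, s = 4/5 — both in [0, 1], so the segments cross. Intersection point: (13/5, 14/5).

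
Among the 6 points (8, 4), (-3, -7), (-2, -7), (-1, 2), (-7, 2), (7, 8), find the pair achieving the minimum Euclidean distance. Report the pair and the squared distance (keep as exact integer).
Pair = ((-3, -7), (-2, -7)); squared distance = 1

Compute all C(6, 2) = 15 pairwise squared distances (x_i − x_j)² + (y_i − y_j)². The minimum is 1, attained by the pair ((-3, -7), (-2, -7)).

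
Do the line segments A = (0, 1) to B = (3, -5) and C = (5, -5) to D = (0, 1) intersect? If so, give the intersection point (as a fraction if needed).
Yes; intersection at (0, 1) (t = 0 on AB, s = 1 on CD)

Parametrize AB as A + t(B − A) = (0 + 3 t, 1 + -6 t) and CD as C + s(D − C) = (5 + -5 s, -5 + 6 s). Solve the linear system for (t, s). Determinant = 12 ≠ 0, so a unique intersection of the containing lines exists. Solution: t = 0, s = 1 — both in [0, 1], so the segments cross. Intersection point: (0, 1).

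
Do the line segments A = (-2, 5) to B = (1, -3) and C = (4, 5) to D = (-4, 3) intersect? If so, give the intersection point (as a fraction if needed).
Yes; intersection at (-52/35, 127/35) (t = 6/35 on AB, s = 24/35 on CD)

Parametrize AB as A + t(B − A) = (-2 + 3 t, 5 + -8 t) and CD as C + s(D − C) = (4 + -8 s, 5 + -2 s). Solve the linear system for (t, s). Determinant = 70 ≠ 0, so a unique intersection of the containing lines exists. Solution: t = 6/35, s = 24/35 — both in [0, 1], so the segments cross. Intersection point: (-52/35, 127/35).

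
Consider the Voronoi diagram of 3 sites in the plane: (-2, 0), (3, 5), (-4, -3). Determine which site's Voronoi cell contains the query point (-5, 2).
Nearest site = (-2, 0)

The Voronoi cell of site s contains exactly those query points closer to s than to any other site. Compute squared distances from q = (-5, 2) to each site:
  (-2 − -5)² + (0 − 2)² = 13
  (-4 − -5)² + (-3 − 2)² = 26
  (3 − -5)² + (5 − 2)² = 73
Minimum is attained by (-2, 0), so q lies in its Voronoi cell.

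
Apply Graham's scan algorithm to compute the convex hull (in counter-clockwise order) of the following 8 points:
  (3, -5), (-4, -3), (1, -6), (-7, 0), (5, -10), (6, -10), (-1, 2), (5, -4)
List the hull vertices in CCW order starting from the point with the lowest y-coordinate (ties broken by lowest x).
Hull (CCW) = [(5, -10), (6, -10), (5, -4), (-1, 2), (-7, 0), (-4, -3)]

Graham scan procedure:
  1. Find the pivot p₀ = point with lowest y (tie → lowest x): (5, -10).
  2. Sort the remaining points by polar angle around p₀.
  3. Walk through sorted points, maintaining a stack; pop the top while the last three entries make a non-left turn (cross product ≤ 0).
  4. Final stack is the convex hull in CCW order: (5, -10), (6, -10), (5, -4), (-1, 2), (-7, 0), (-4, -3).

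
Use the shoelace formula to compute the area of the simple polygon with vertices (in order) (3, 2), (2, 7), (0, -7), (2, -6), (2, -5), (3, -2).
Area = 21

Shoelace formula: Area = (1/2) |Σ_i (x_i · y_{i+1} − x_{i+1} · y_i)| (indices mod n). Compute each cross term:
  (3)(7) − (2)(2) = 17
  (2)(-7) − (0)(7) = -14
  (0)(-6) − (2)(-7) = 14
  (2)(-5) − (2)(-6) = 2
  (2)(-2) − (3)(-5) = 11
  (3)(2) − (3)(-2) = 12
Sum = 42, so (signed) Area = 42/2 = 21, |Area| = 21.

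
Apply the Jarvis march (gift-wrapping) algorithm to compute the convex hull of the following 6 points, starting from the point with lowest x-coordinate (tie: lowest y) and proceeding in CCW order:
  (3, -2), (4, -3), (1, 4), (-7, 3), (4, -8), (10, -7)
Hull (CCW) = [(-7, 3), (4, -8), (10, -7), (1, 4)]

Jarvis march: at each step, from the current hull vertex p, select the next vertex q as the point such that every other point lies strictly to the left of (or on) the directed line p → q. (Equivalently: for every other point r, the cross product (q − p) × (r − p) ≥ 0.)
Starting point (lowest x, tie lowest y): (-7, 3). Wrap until returning to start. Resulting hull: (-7, 3), (4, -8), (10, -7), (1, 4).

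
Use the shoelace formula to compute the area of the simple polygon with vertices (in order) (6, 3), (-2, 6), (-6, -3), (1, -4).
Area = 69

Shoelace formula: Area = (1/2) |Σ_i (x_i · y_{i+1} − x_{i+1} · y_i)| (indices mod n). Compute each cross term:
  (6)(6) − (-2)(3) = 42
  (-2)(-3) − (-6)(6) = 42
  (-6)(-4) − (1)(-3) = 27
  (1)(3) − (6)(-4) = 27
Sum = 138, so (signed) Area = 138/2 = 69, |Area| = 69.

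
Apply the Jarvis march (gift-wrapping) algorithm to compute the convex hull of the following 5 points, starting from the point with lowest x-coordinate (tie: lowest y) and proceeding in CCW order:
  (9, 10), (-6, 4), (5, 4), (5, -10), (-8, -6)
Hull (CCW) = [(-8, -6), (5, -10), (9, 10), (-6, 4)]

Jarvis march: at each step, from the current hull vertex p, select the next vertex q as the point such that every other point lies strictly to the left of (or on) the directed line p → q. (Equivalently: for every other point r, the cross product (q − p) × (r − p) ≥ 0.)
Starting point (lowest x, tie lowest y): (-8, -6). Wrap until returning to start. Resulting hull: (-8, -6), (5, -10), (9, 10), (-6, 4).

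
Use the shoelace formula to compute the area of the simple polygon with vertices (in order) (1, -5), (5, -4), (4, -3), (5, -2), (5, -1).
Area = 5

Shoelace formula: Area = (1/2) |Σ_i (x_i · y_{i+1} − x_{i+1} · y_i)| (indices mod n). Compute each cross term:
  (1)(-4) − (5)(-5) = 21
  (5)(-3) − (4)(-4) = 1
  (4)(-2) − (5)(-3) = 7
  (5)(-1) − (5)(-2) = 5
  (5)(-5) − (1)(-1) = -24
Sum = 10, so (signed) Area = 10/2 = 5, |Area| = 5.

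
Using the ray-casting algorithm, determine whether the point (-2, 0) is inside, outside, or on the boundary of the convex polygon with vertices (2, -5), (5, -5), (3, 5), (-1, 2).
The point (-2, 0) lies strictly outside the polygon

Cast a horizontal ray to the right from the query point and count how many polygon edges it crosses (each edge strictly once or zero times, handled with the usual half-open convention). 
Parity of crossings → even ⇒ outside.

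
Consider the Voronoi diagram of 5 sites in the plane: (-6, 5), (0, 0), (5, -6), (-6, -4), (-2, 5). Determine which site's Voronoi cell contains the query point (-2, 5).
Nearest site = (-2, 5)

The Voronoi cell of site s contains exactly those query points closer to s than to any other site. Compute squared distances from q = (-2, 5) to each site:
  (-2 − -2)² + (5 − 5)² = 0
  (-6 − -2)² + (5 − 5)² = 16
  (0 − -2)² + (0 − 5)² = 29
  (-6 − -2)² + (-4 − 5)² = 97
  (5 − -2)² + (-6 − 5)² = 170
Minimum is attained by (-2, 5), so q lies in its Voronoi cell.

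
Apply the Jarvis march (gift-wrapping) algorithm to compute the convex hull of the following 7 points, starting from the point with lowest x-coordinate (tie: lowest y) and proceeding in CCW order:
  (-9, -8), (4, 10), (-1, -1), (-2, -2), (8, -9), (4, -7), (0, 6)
Hull (CCW) = [(-9, -8), (8, -9), (4, 10), (0, 6)]

Jarvis march: at each step, from the current hull vertex p, select the next vertex q as the point such that every other point lies strictly to the left of (or on) the directed line p → q. (Equivalently: for every other point r, the cross product (q − p) × (r − p) ≥ 0.)
Starting point (lowest x, tie lowest y): (-9, -8). Wrap until returning to start. Resulting hull: (-9, -8), (8, -9), (4, 10), (0, 6).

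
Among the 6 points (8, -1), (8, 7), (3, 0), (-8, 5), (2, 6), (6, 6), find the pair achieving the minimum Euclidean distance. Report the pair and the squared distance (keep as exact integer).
Pair = ((8, 7), (6, 6)); squared distance = 5

Compute all C(6, 2) = 15 pairwise squared distances (x_i − x_j)² + (y_i − y_j)². The minimum is 5, attained by the pair ((8, 7), (6, 6)).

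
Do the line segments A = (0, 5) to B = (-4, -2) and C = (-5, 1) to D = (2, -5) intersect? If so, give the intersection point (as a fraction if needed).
Yes; intersection at (-232/73, -41/73) (t = 58/73 on AB, s = 19/73 on CD)

Parametrize AB as A + t(B − A) = (0 + -4 t, 5 + -7 t) and CD as C + s(D − C) = (-5 + 7 s, 1 + -6 s). Solve the linear system for (t, s). Determinant = -73 ≠ 0, so a unique intersection of the containing lines exists. Solution: t = 58/73, s = 19/73 — both in [0, 1], so the segments cross. Intersection point: (-232/73, -41/73).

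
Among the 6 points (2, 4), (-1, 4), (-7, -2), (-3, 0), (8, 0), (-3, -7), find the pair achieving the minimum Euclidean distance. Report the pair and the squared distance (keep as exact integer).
Pair = ((2, 4), (-1, 4)); squared distance = 9

Compute all C(6, 2) = 15 pairwise squared distances (x_i − x_j)² + (y_i − y_j)². The minimum is 9, attained by the pair ((2, 4), (-1, 4)).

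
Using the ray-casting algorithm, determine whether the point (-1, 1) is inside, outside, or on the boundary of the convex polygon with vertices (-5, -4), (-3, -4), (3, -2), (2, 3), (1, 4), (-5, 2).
The point (-1, 1) lies strictly inside the polygon

Cast a horizontal ray to the right from the query point and count how many polygon edges it crosses (each edge strictly once or zero times, handled with the usual half-open convention). 
Parity of crossings → odd ⇒ inside.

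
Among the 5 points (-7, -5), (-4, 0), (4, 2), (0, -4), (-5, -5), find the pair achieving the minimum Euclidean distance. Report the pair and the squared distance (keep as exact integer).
Pair = ((-7, -5), (-5, -5)); squared distance = 4

Compute all C(5, 2) = 10 pairwise squared distances (x_i − x_j)² + (y_i − y_j)². The minimum is 4, attained by the pair ((-7, -5), (-5, -5)).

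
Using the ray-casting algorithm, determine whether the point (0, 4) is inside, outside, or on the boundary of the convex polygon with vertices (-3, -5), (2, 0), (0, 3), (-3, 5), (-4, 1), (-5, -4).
The point (0, 4) lies strictly outside the polygon

Cast a horizontal ray to the right from the query point and count how many polygon edges it crosses (each edge strictly once or zero times, handled with the usual half-open convention). 
Parity of crossings → even ⇒ outside.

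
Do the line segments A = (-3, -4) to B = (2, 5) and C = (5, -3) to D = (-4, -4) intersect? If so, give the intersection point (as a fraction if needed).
Yes; intersection at (-223/76, -295/76) (t = 1/76 on AB, s = 67/76 on CD)

Parametrize AB as A + t(B − A) = (-3 + 5 t, -4 + 9 t) and CD as C + s(D − C) = (5 + -9 s, -3 + -1 s). Solve the linear system for (t, s). Determinant = -76 ≠ 0, so a unique intersection of the containing lines exists. Solution: t = 1/76, s = 67/76 — both in [0, 1], so the segments cross. Intersection point: (-223/76, -295/76).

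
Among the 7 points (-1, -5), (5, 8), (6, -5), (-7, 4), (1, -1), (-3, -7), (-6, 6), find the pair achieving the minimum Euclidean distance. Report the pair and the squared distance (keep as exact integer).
Pair = ((-7, 4), (-6, 6)); squared distance = 5

Compute all C(7, 2) = 21 pairwise squared distances (x_i − x_j)² + (y_i − y_j)². The minimum is 5, attained by the pair ((-7, 4), (-6, 6)).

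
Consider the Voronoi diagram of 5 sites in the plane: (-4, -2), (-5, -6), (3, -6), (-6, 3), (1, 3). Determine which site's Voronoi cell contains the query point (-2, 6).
Nearest site = (1, 3)

The Voronoi cell of site s contains exactly those query points closer to s than to any other site. Compute squared distances from q = (-2, 6) to each site:
  (1 − -2)² + (3 − 6)² = 18
  (-6 − -2)² + (3 − 6)² = 25
  (-4 − -2)² + (-2 − 6)² = 68
  (-5 − -2)² + (-6 − 6)² = 153
  (3 − -2)² + (-6 − 6)² = 169
Minimum is attained by (1, 3), so q lies in its Voronoi cell.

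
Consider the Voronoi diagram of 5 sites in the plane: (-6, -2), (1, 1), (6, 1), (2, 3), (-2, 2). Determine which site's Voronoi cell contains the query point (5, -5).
Nearest site = (6, 1)

The Voronoi cell of site s contains exactly those query points closer to s than to any other site. Compute squared distances from q = (5, -5) to each site:
  (6 − 5)² + (1 − -5)² = 37
  (1 − 5)² + (1 − -5)² = 52
  (2 − 5)² + (3 − -5)² = 73
  (-2 − 5)² + (2 − -5)² = 98
  (-6 − 5)² + (-2 − -5)² = 130
Minimum is attained by (6, 1), so q lies in its Voronoi cell.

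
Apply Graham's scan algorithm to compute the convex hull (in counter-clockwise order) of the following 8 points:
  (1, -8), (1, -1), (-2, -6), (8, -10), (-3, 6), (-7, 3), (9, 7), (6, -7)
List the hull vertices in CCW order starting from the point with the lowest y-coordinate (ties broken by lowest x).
Hull (CCW) = [(8, -10), (9, 7), (-3, 6), (-7, 3), (-2, -6), (1, -8)]

Graham scan procedure:
  1. Find the pivot p₀ = point with lowest y (tie → lowest x): (8, -10).
  2. Sort the remaining points by polar angle around p₀.
  3. Walk through sorted points, maintaining a stack; pop the top while the last three entries make a non-left turn (cross product ≤ 0).
  4. Final stack is the convex hull in CCW order: (8, -10), (9, 7), (-3, 6), (-7, 3), (-2, -6), (1, -8).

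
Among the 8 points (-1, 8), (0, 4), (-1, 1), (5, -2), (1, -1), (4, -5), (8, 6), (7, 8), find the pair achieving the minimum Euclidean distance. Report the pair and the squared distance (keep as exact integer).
Pair = ((8, 6), (7, 8)); squared distance = 5

Compute all C(8, 2) = 28 pairwise squared distances (x_i − x_j)² + (y_i − y_j)². The minimum is 5, attained by the pair ((8, 6), (7, 8)).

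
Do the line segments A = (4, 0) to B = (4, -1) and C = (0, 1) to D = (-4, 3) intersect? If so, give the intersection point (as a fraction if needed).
No (intersection of containing lines falls outside at least one segment)

Parametrize and solve: t = 1, s = -1. At least one of these is outside [0, 1], so the segments do not intersect.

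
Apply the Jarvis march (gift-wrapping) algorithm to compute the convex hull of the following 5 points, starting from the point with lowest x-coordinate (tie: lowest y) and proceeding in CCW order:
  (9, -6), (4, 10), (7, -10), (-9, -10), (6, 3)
Hull (CCW) = [(-9, -10), (7, -10), (9, -6), (4, 10)]

Jarvis march: at each step, from the current hull vertex p, select the next vertex q as the point such that every other point lies strictly to the left of (or on) the directed line p → q. (Equivalently: for every other point r, the cross product (q − p) × (r − p) ≥ 0.)
Starting point (lowest x, tie lowest y): (-9, -10). Wrap until returning to start. Resulting hull: (-9, -10), (7, -10), (9, -6), (4, 10).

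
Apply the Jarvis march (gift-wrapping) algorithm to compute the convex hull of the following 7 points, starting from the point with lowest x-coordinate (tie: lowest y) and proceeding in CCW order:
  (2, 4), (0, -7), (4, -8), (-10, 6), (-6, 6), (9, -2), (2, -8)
Hull (CCW) = [(-10, 6), (0, -7), (2, -8), (4, -8), (9, -2), (2, 4), (-6, 6)]

Jarvis march: at each step, from the current hull vertex p, select the next vertex q as the point such that every other point lies strictly to the left of (or on) the directed line p → q. (Equivalently: for every other point r, the cross product (q − p) × (r − p) ≥ 0.)
Starting point (lowest x, tie lowest y): (-10, 6). Wrap until returning to start. Resulting hull: (-10, 6), (0, -7), (2, -8), (4, -8), (9, -2), (2, 4), (-6, 6).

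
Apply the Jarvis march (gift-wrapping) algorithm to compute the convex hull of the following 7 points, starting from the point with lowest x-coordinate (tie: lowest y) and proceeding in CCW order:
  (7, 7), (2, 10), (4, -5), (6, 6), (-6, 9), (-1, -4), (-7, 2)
Hull (CCW) = [(-7, 2), (-1, -4), (4, -5), (7, 7), (2, 10), (-6, 9)]

Jarvis march: at each step, from the current hull vertex p, select the next vertex q as the point such that every other point lies strictly to the left of (or on) the directed line p → q. (Equivalently: for every other point r, the cross product (q − p) × (r − p) ≥ 0.)
Starting point (lowest x, tie lowest y): (-7, 2). Wrap until returning to start. Resulting hull: (-7, 2), (-1, -4), (4, -5), (7, 7), (2, 10), (-6, 9).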